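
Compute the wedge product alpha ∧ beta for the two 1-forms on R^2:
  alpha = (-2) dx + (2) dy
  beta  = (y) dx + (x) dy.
alpha ∧ beta = (-2*x - 2*y) dx ∧ dy

Distribute the wedge, using dx_i ∧ dx_j = -dx_j ∧ dx_i and dx_i ∧ dx_i = 0. For each pair (i, j) with i < j, the coefficient of dx_i ∧ dx_j in alpha ∧ beta is (alpha_i * beta_j - alpha_j * beta_i). Collecting: alpha ∧ beta = (-2*x - 2*y) dx ∧ dy.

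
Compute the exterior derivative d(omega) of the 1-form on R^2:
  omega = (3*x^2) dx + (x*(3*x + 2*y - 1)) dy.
d(omega) = (6*x + 2*y - 1) dx ∧ dy

For a 1-form omega = sum_i f_i dx_i, the exterior derivative is
  d(omega) = sum_{i < j} (∂f_j/∂x_i - ∂f_i/∂x_j) dx_i ∧ dx_j.
  coefficient of dx ∧ dy: ∂f_2/∂x - ∂f_1/∂y = ∂(x*(3*x + 2*y - 1))/∂x - ∂(3*x^2)/∂y = 6*x + 2*y - 1
Assembling: d(omega) = (6*x + 2*y - 1) dx ∧ dy.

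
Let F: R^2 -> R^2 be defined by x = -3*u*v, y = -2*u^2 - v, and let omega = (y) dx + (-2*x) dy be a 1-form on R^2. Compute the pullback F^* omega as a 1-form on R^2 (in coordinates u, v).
F^* omega = (3*v*(-6*u^2 + v)) du + (3*u*(2*u^2 - v)) dv

Using F^*(f dg) = (f ∘ F) d(g ∘ F), substitute each coordinate x_i by F_i(u, v) in f_i, and replace dx_i by d F_i = (∂F_i/∂u) du + (∂F_i/∂v) dv.
  For the x component: f_1(F) = -2*u^2 - v; d F_1 = (-3*v) du + (-3*u) dv
  For the y component: f_2(F) = 6*u*v; d F_2 = (-4*u) du + (-1) dv
Combining and collecting du, dv coefficients:
  coeff of du: 3*v*(-6*u^2 + v)
  coeff of dv: 3*u*(2*u^2 - v)
F^* omega = (3*v*(-6*u^2 + v)) du + (3*u*(2*u^2 - v)) dv.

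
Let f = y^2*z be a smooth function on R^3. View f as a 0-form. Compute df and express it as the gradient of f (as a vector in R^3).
df = (0) dx + (2*y*z) dy + (y^2) dz; grad f = (0, 2*y*z, y^2)

For a 0-form f, d f = (∂f/∂x) dx + (∂f/∂y) dy + (∂f/∂z) dz. The components of the vector representation are exactly the entries of grad f in Cartesian coordinates:
  ∂f/∂x = 0
  ∂f/∂y = 2*y*z
  ∂f/∂z = y^2.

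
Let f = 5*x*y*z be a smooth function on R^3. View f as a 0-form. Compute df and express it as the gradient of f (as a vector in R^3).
df = (5*y*z) dx + (5*x*z) dy + (5*x*y) dz; grad f = (5*y*z, 5*x*z, 5*x*y)

For a 0-form f, d f = (∂f/∂x) dx + (∂f/∂y) dy + (∂f/∂z) dz. The components of the vector representation are exactly the entries of grad f in Cartesian coordinates:
  ∂f/∂x = 5*y*z
  ∂f/∂y = 5*x*z
  ∂f/∂z = 5*x*y.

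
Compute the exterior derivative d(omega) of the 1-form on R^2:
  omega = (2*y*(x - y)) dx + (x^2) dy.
d(omega) = (4*y) dx ∧ dy

For a 1-form omega = sum_i f_i dx_i, the exterior derivative is
  d(omega) = sum_{i < j} (∂f_j/∂x_i - ∂f_i/∂x_j) dx_i ∧ dx_j.
  coefficient of dx ∧ dy: ∂f_2/∂x - ∂f_1/∂y = ∂(x^2)/∂x - ∂(2*y*(x - y))/∂y = 4*y
Assembling: d(omega) = (4*y) dx ∧ dy.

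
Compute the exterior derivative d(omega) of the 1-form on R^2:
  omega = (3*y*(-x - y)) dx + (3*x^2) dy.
d(omega) = (9*x + 6*y) dx ∧ dy

For a 1-form omega = sum_i f_i dx_i, the exterior derivative is
  d(omega) = sum_{i < j} (∂f_j/∂x_i - ∂f_i/∂x_j) dx_i ∧ dx_j.
  coefficient of dx ∧ dy: ∂f_2/∂x - ∂f_1/∂y = ∂(3*x^2)/∂x - ∂(3*y*(-x - y))/∂y = 9*x + 6*y
Assembling: d(omega) = (9*x + 6*y) dx ∧ dy.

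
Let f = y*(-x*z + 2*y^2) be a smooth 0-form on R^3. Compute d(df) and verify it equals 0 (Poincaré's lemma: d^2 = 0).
d(df) = 0

Step 1: df = sum_i (∂f/∂x_i) dx_i = (-y*z) dx + (-x*z + 6*y^2) dy + (-x*y) dz.
Step 2: Apply d again. Using the 1-form formula, the coefficient of dx ∧ dy in d(df) is ∂^2 f/∂x ∂y - ∂^2 f/∂y ∂x = (-z) - (-z) = 0 (equality of mixed partials for smooth f).
Similarly for dx ∧ dz and dy ∧ dz — all coefficients vanish. So d(df) = 0.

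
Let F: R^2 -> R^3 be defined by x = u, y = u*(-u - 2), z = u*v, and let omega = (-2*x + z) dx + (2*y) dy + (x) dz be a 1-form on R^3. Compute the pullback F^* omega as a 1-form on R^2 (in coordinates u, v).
F^* omega = (2*u*(2*u^2 + 6*u + v + 3)) du + (u^2) dv

Using F^*(f dg) = (f ∘ F) d(g ∘ F), substitute each coordinate x_i by F_i(u, v) in f_i, and replace dx_i by d F_i = (∂F_i/∂u) du + (∂F_i/∂v) dv.
  For the x component: f_1(F) = u*(v - 2); d F_1 = (1) du + (0) dv
  For the y component: f_2(F) = 2*u*(-u - 2); d F_2 = (-2*u - 2) du + (0) dv
  For the z component: f_3(F) = u; d F_3 = (v) du + (u) dv
Combining and collecting du, dv coefficients:
  coeff of du: 2*u*(2*u^2 + 6*u + v + 3)
  coeff of dv: u^2
F^* omega = (2*u*(2*u^2 + 6*u + v + 3)) du + (u^2) dv.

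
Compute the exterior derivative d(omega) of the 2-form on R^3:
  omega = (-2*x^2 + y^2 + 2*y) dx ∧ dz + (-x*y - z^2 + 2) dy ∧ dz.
d(omega) = (-3*y - 2) dx ∧ dy ∧ dz

For a 2-form omega = sum_{i<j} g_{ij} dx_i ∧ dx_j, the exterior derivative is
  d(omega) = sum_{i<j} d(g_{ij}) ∧ dx_i ∧ dx_j = sum_{i<j, k} (∂g_{ij}/∂x_k) dx_k ∧ dx_i ∧ dx_j.
Expand each term, using dx_k ∧ dx_i ∧ dx_j = sgn(permutation) dx_{(a)} ∧ dx_{(b)} ∧ dx_{(c)} with (a < b < c) sorted:
  d(-2*x^2 + y^2 + 2*y) includes (∂/∂y)(-2*x^2 + y^2 + 2*y) dy = (2*y + 2) dy, which multiplied by dx ∧ dz gives (-2*y - 2) dx ∧ dy ∧ dz
  d(-x*y - z^2 + 2) includes (∂/∂x)(-x*y - z^2 + 2) dx = (-y) dx, which multiplied by dy ∧ dz gives (-y) dx ∧ dy ∧ dz
Collecting like 3-forms: d(omega) = (-3*y - 2) dx ∧ dy ∧ dz.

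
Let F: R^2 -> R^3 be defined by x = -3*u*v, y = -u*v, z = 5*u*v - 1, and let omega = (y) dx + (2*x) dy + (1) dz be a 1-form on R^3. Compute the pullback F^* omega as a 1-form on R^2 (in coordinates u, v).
F^* omega = (v*(9*u*v + 5)) du + (u*(9*u*v + 5)) dv

Using F^*(f dg) = (f ∘ F) d(g ∘ F), substitute each coordinate x_i by F_i(u, v) in f_i, and replace dx_i by d F_i = (∂F_i/∂u) du + (∂F_i/∂v) dv.
  For the x component: f_1(F) = -u*v; d F_1 = (-3*v) du + (-3*u) dv
  For the y component: f_2(F) = -6*u*v; d F_2 = (-v) du + (-u) dv
  For the z component: f_3(F) = 1; d F_3 = (5*v) du + (5*u) dv
Combining and collecting du, dv coefficients:
  coeff of du: v*(9*u*v + 5)
  coeff of dv: u*(9*u*v + 5)
F^* omega = (v*(9*u*v + 5)) du + (u*(9*u*v + 5)) dv.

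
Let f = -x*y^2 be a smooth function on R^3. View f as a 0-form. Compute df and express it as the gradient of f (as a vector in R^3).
df = (-y^2) dx + (-2*x*y) dy + (0) dz; grad f = (-y^2, -2*x*y, 0)

For a 0-form f, d f = (∂f/∂x) dx + (∂f/∂y) dy + (∂f/∂z) dz. The components of the vector representation are exactly the entries of grad f in Cartesian coordinates:
  ∂f/∂x = -y^2
  ∂f/∂y = -2*x*y
  ∂f/∂z = 0.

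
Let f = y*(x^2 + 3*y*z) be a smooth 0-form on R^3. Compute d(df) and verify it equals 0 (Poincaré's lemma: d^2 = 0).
d(df) = 0

Step 1: df = sum_i (∂f/∂x_i) dx_i = (2*x*y) dx + (x^2 + 6*y*z) dy + (3*y^2) dz.
Step 2: Apply d again. Using the 1-form formula, the coefficient of dx ∧ dy in d(df) is ∂^2 f/∂x ∂y - ∂^2 f/∂y ∂x = (2*x) - (2*x) = 0 (equality of mixed partials for smooth f).
Similarly for dx ∧ dz and dy ∧ dz — all coefficients vanish. So d(df) = 0.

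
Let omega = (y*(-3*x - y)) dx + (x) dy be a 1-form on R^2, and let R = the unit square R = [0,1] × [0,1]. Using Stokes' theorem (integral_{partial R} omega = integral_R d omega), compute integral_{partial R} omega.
integral_(partial R) omega = 7/2

Stokes: integral_partial_R omega = integral_R d omega with d omega = (∂Q/∂x - ∂P/∂y) dx ∧ dy.
  ∂Q/∂x = 1
  ∂P/∂y = -3*x - 2*y
  integrand = ∂Q/∂x - ∂P/∂y = 3*x + 2*y + 1.
Integrating over R: integral_0^1 integral_0^1 (3*x + 2*y + 1) dx dy = 7/2.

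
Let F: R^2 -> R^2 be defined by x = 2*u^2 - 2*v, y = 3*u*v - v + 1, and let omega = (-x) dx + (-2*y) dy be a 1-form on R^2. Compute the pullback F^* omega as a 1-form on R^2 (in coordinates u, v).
F^* omega = (-8*u^3 - 18*u*v^2 + 8*u*v + 6*v^2 - 6*v) du + (-18*u^2*v + 4*u^2 + 12*u*v - 6*u - 6*v + 2) dv

Using F^*(f dg) = (f ∘ F) d(g ∘ F), substitute each coordinate x_i by F_i(u, v) in f_i, and replace dx_i by d F_i = (∂F_i/∂u) du + (∂F_i/∂v) dv.
  For the x component: f_1(F) = -2*u^2 + 2*v; d F_1 = (4*u) du + (-2) dv
  For the y component: f_2(F) = -6*u*v + 2*v - 2; d F_2 = (3*v) du + (3*u - 1) dv
Combining and collecting du, dv coefficients:
  coeff of du: -8*u^3 - 18*u*v^2 + 8*u*v + 6*v^2 - 6*v
  coeff of dv: -18*u^2*v + 4*u^2 + 12*u*v - 6*u - 6*v + 2
F^* omega = (-8*u^3 - 18*u*v^2 + 8*u*v + 6*v^2 - 6*v) du + (-18*u^2*v + 4*u^2 + 12*u*v - 6*u - 6*v + 2) dv.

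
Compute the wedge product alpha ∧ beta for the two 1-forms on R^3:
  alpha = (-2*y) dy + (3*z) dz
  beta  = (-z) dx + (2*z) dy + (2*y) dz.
alpha ∧ beta = (-2*y*z) dx ∧ dy + (-4*y^2 - 6*z^2) dy ∧ dz + (3*z^2) dx ∧ dz

Distribute the wedge, using dx_i ∧ dx_j = -dx_j ∧ dx_i and dx_i ∧ dx_i = 0. For each pair (i, j) with i < j, the coefficient of dx_i ∧ dx_j in alpha ∧ beta is (alpha_i * beta_j - alpha_j * beta_i). Collecting: alpha ∧ beta = (-2*y*z) dx ∧ dy + (-4*y^2 - 6*z^2) dy ∧ dz + (3*z^2) dx ∧ dz.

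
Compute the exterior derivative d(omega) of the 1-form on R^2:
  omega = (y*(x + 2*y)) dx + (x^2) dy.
d(omega) = (x - 4*y) dx ∧ dy

For a 1-form omega = sum_i f_i dx_i, the exterior derivative is
  d(omega) = sum_{i < j} (∂f_j/∂x_i - ∂f_i/∂x_j) dx_i ∧ dx_j.
  coefficient of dx ∧ dy: ∂f_2/∂x - ∂f_1/∂y = ∂(x^2)/∂x - ∂(y*(x + 2*y))/∂y = x - 4*y
Assembling: d(omega) = (x - 4*y) dx ∧ dy.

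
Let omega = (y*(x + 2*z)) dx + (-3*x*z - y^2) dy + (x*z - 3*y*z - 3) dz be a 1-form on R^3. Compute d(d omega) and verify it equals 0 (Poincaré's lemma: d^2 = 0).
d(d omega) = 0

Step 1: d omega = sum_{i<j} (∂f_j/∂x_i - ∂f_i/∂x_j) dx_i ∧ dx_j:
  coeff of dx ∧ dy: -x - 5*z
  coeff of dx ∧ dz: -2*y + z
  coeff of dy ∧ dz: 3*x - 3*z
Step 2: Apply d again to each 2-form coefficient. The only possible 3-form in R^3 is dx ∧ dy ∧ dz, with coefficient
  ∂(coeff of dy∧dz)/∂x - ∂(coeff of dx∧dz)/∂y + ∂(coeff of dx∧dy)/∂z
  = ∂/∂x (3*x - 3*z) - ∂/∂y (-2*y + z) + ∂/∂z (-x - 5*z).
Each of these terms simplifies to sums of mixed partials that cancel in pairs. The result is 0 (by equality of mixed partials for smooth functions — Schwarz / Clairaut).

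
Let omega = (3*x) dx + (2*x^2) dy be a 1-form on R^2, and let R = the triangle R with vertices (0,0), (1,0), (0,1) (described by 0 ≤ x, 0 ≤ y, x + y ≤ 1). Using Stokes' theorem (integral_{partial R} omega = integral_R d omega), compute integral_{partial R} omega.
integral_(partial R) omega = 2/3

Stokes: integral_partial_R omega = integral_R d omega with d omega = (∂Q/∂x - ∂P/∂y) dx ∧ dy.
  ∂Q/∂x = 4*x
  ∂P/∂y = 0
  integrand = ∂Q/∂x - ∂P/∂y = 4*x.
Integrating over R: integral_0^1 integral_0^{1-x} (4*x) dy dx = 2/3.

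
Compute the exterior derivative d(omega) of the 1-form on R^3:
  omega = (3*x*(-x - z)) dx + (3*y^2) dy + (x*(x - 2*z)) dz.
d(omega) = (5*x - 2*z) dx ∧ dz

For a 1-form omega = sum_i f_i dx_i, the exterior derivative is
  d(omega) = sum_{i < j} (∂f_j/∂x_i - ∂f_i/∂x_j) dx_i ∧ dx_j.
  coefficient of dx ∧ dz: ∂f_3/∂x - ∂f_1/∂z = ∂(x*(x - 2*z))/∂x - ∂(3*x*(-x - z))/∂z = 5*x - 2*z
Assembling: d(omega) = (5*x - 2*z) dx ∧ dz.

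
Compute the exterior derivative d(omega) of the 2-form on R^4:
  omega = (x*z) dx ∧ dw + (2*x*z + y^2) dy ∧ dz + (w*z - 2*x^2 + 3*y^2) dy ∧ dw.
d(omega) = (-x) dx ∧ dz ∧ dw + (2*z) dx ∧ dy ∧ dz + (-4*x) dx ∧ dy ∧ dw + (-w) dy ∧ dz ∧ dw

For a 2-form omega = sum_{i<j} g_{ij} dx_i ∧ dx_j, the exterior derivative is
  d(omega) = sum_{i<j} d(g_{ij}) ∧ dx_i ∧ dx_j = sum_{i<j, k} (∂g_{ij}/∂x_k) dx_k ∧ dx_i ∧ dx_j.
Expand each term, using dx_k ∧ dx_i ∧ dx_j = sgn(permutation) dx_{(a)} ∧ dx_{(b)} ∧ dx_{(c)} with (a < b < c) sorted:
  d(x*z) includes (∂/∂z)(x*z) dz = (x) dz, which multiplied by dx ∧ dw gives (-x) dx ∧ dz ∧ dw
  d(2*x*z + y^2) includes (∂/∂x)(2*x*z + y^2) dx = (2*z) dx, which multiplied by dy ∧ dz gives (2*z) dx ∧ dy ∧ dz
  d(w*z - 2*x^2 + 3*y^2) includes (∂/∂x)(w*z - 2*x^2 + 3*y^2) dx = (-4*x) dx, which multiplied by dy ∧ dw gives (-4*x) dx ∧ dy ∧ dw
  d(w*z - 2*x^2 + 3*y^2) includes (∂/∂z)(w*z - 2*x^2 + 3*y^2) dz = (w) dz, which multiplied by dy ∧ dw gives (-w) dy ∧ dz ∧ dw
Collecting like 3-forms: d(omega) = (-x) dx ∧ dz ∧ dw + (2*z) dx ∧ dy ∧ dz + (-4*x) dx ∧ dy ∧ dw + (-w) dy ∧ dz ∧ dw.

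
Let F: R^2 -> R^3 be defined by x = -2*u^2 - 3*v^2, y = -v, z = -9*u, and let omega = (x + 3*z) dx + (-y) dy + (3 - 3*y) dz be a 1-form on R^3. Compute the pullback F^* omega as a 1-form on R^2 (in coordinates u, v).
F^* omega = (8*u^3 + 108*u^2 + 12*u*v^2 - 27*v - 27) du + (v*(12*u^2 + 162*u + 18*v^2 - 1)) dv

Using F^*(f dg) = (f ∘ F) d(g ∘ F), substitute each coordinate x_i by F_i(u, v) in f_i, and replace dx_i by d F_i = (∂F_i/∂u) du + (∂F_i/∂v) dv.
  For the x component: f_1(F) = -2*u^2 - 27*u - 3*v^2; d F_1 = (-4*u) du + (-6*v) dv
  For the y component: f_2(F) = v; d F_2 = (0) du + (-1) dv
  For the z component: f_3(F) = 3*v + 3; d F_3 = (-9) du + (0) dv
Combining and collecting du, dv coefficients:
  coeff of du: 8*u^3 + 108*u^2 + 12*u*v^2 - 27*v - 27
  coeff of dv: v*(12*u^2 + 162*u + 18*v^2 - 1)
F^* omega = (8*u^3 + 108*u^2 + 12*u*v^2 - 27*v - 27) du + (v*(12*u^2 + 162*u + 18*v^2 - 1)) dv.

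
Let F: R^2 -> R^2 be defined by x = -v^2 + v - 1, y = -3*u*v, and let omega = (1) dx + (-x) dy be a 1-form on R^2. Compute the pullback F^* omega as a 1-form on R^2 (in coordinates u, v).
F^* omega = (3*v*(-v^2 + v - 1)) du + (-3*u*v^2 + 3*u*v - 3*u - 2*v + 1) dv

Using F^*(f dg) = (f ∘ F) d(g ∘ F), substitute each coordinate x_i by F_i(u, v) in f_i, and replace dx_i by d F_i = (∂F_i/∂u) du + (∂F_i/∂v) dv.
  For the x component: f_1(F) = 1; d F_1 = (0) du + (1 - 2*v) dv
  For the y component: f_2(F) = v^2 - v + 1; d F_2 = (-3*v) du + (-3*u) dv
Combining and collecting du, dv coefficients:
  coeff of du: 3*v*(-v^2 + v - 1)
  coeff of dv: -3*u*v^2 + 3*u*v - 3*u - 2*v + 1
F^* omega = (3*v*(-v^2 + v - 1)) du + (-3*u*v^2 + 3*u*v - 3*u - 2*v + 1) dv.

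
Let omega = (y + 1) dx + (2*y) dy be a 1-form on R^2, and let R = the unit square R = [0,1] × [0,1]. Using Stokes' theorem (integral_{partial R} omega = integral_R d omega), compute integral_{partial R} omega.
integral_(partial R) omega = -1

Stokes: integral_partial_R omega = integral_R d omega with d omega = (∂Q/∂x - ∂P/∂y) dx ∧ dy.
  ∂Q/∂x = 0
  ∂P/∂y = 1
  integrand = ∂Q/∂x - ∂P/∂y = -1.
Integrating over R: integral_0^1 integral_0^1 (-1) dx dy = -1.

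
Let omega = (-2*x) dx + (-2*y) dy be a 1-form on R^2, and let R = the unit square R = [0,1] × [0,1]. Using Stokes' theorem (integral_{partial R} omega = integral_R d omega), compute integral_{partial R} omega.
integral_(partial R) omega = 0

Stokes: integral_partial_R omega = integral_R d omega with d omega = (∂Q/∂x - ∂P/∂y) dx ∧ dy.
  ∂Q/∂x = 0
  ∂P/∂y = 0
  integrand = ∂Q/∂x - ∂P/∂y = 0.
Integrating over R: integral_0^1 integral_0^1 (0) dx dy = 0.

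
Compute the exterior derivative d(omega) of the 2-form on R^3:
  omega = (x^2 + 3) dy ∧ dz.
d(omega) = (2*x) dx ∧ dy ∧ dz

For a 2-form omega = sum_{i<j} g_{ij} dx_i ∧ dx_j, the exterior derivative is
  d(omega) = sum_{i<j} d(g_{ij}) ∧ dx_i ∧ dx_j = sum_{i<j, k} (∂g_{ij}/∂x_k) dx_k ∧ dx_i ∧ dx_j.
Expand each term, using dx_k ∧ dx_i ∧ dx_j = sgn(permutation) dx_{(a)} ∧ dx_{(b)} ∧ dx_{(c)} with (a < b < c) sorted:
  d(x^2 + 3) includes (∂/∂x)(x^2 + 3) dx = (2*x) dx, which multiplied by dy ∧ dz gives (2*x) dx ∧ dy ∧ dz
Collecting like 3-forms: d(omega) = (2*x) dx ∧ dy ∧ dz.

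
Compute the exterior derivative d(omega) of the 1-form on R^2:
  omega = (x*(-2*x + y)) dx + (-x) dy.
d(omega) = (-x - 1) dx ∧ dy

For a 1-form omega = sum_i f_i dx_i, the exterior derivative is
  d(omega) = sum_{i < j} (∂f_j/∂x_i - ∂f_i/∂x_j) dx_i ∧ dx_j.
  coefficient of dx ∧ dy: ∂f_2/∂x - ∂f_1/∂y = ∂(-x)/∂x - ∂(x*(-2*x + y))/∂y = -x - 1
Assembling: d(omega) = (-x - 1) dx ∧ dy.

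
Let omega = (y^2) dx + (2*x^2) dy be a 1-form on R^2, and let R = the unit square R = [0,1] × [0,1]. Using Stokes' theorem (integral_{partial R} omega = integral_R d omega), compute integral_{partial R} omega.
integral_(partial R) omega = 1

Stokes: integral_partial_R omega = integral_R d omega with d omega = (∂Q/∂x - ∂P/∂y) dx ∧ dy.
  ∂Q/∂x = 4*x
  ∂P/∂y = 2*y
  integrand = ∂Q/∂x - ∂P/∂y = 4*x - 2*y.
Integrating over R: integral_0^1 integral_0^1 (4*x - 2*y) dx dy = 1.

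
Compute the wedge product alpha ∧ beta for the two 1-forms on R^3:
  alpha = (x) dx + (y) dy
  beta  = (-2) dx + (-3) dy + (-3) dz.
alpha ∧ beta = (-3*x + 2*y) dx ∧ dy + (-3*x) dx ∧ dz + (-3*y) dy ∧ dz

Distribute the wedge, using dx_i ∧ dx_j = -dx_j ∧ dx_i and dx_i ∧ dx_i = 0. For each pair (i, j) with i < j, the coefficient of dx_i ∧ dx_j in alpha ∧ beta is (alpha_i * beta_j - alpha_j * beta_i). Collecting: alpha ∧ beta = (-3*x + 2*y) dx ∧ dy + (-3*x) dx ∧ dz + (-3*y) dy ∧ dz.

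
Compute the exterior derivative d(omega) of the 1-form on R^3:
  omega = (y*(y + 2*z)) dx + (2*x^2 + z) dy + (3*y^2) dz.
d(omega) = (4*x - 2*y - 2*z) dx ∧ dy + (-2*y) dx ∧ dz + (6*y - 1) dy ∧ dz

For a 1-form omega = sum_i f_i dx_i, the exterior derivative is
  d(omega) = sum_{i < j} (∂f_j/∂x_i - ∂f_i/∂x_j) dx_i ∧ dx_j.
  coefficient of dx ∧ dy: ∂f_2/∂x - ∂f_1/∂y = ∂(2*x^2 + z)/∂x - ∂(y*(y + 2*z))/∂y = 4*x - 2*y - 2*z
  coefficient of dx ∧ dz: ∂f_3/∂x - ∂f_1/∂z = ∂(3*y^2)/∂x - ∂(y*(y + 2*z))/∂z = -2*y
  coefficient of dy ∧ dz: ∂f_3/∂y - ∂f_2/∂z = ∂(3*y^2)/∂y - ∂(2*x^2 + z)/∂z = 6*y - 1
Assembling: d(omega) = (4*x - 2*y - 2*z) dx ∧ dy + (-2*y) dx ∧ dz + (6*y - 1) dy ∧ dz.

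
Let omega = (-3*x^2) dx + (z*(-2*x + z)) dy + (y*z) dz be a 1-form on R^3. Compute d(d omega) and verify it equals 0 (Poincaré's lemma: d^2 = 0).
d(d omega) = 0

Step 1: d omega = sum_{i<j} (∂f_j/∂x_i - ∂f_i/∂x_j) dx_i ∧ dx_j:
  coeff of dx ∧ dy: -2*z
  coeff of dx ∧ dz: 0
  coeff of dy ∧ dz: 2*x - z
Step 2: Apply d again to each 2-form coefficient. The only possible 3-form in R^3 is dx ∧ dy ∧ dz, with coefficient
  ∂(coeff of dy∧dz)/∂x - ∂(coeff of dx∧dz)/∂y + ∂(coeff of dx∧dy)/∂z
  = ∂/∂x (2*x - z) - ∂/∂y (0) + ∂/∂z (-2*z).
Each of these terms simplifies to sums of mixed partials that cancel in pairs. The result is 0 (by equality of mixed partials for smooth functions — Schwarz / Clairaut).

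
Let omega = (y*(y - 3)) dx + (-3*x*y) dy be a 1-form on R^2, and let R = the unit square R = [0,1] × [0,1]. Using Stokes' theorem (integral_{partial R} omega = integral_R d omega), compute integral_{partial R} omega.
integral_(partial R) omega = 1/2

Stokes: integral_partial_R omega = integral_R d omega with d omega = (∂Q/∂x - ∂P/∂y) dx ∧ dy.
  ∂Q/∂x = -3*y
  ∂P/∂y = 2*y - 3
  integrand = ∂Q/∂x - ∂P/∂y = 3 - 5*y.
Integrating over R: integral_0^1 integral_0^1 (3 - 5*y) dx dy = 1/2.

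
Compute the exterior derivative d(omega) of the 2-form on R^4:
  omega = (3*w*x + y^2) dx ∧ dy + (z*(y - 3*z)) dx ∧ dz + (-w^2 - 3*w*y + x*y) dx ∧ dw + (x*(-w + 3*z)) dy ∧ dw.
d(omega) = (2*w + 2*x + 3*z) dx ∧ dy ∧ dw + (-z) dx ∧ dy ∧ dz + (-3*x) dy ∧ dz ∧ dw

For a 2-form omega = sum_{i<j} g_{ij} dx_i ∧ dx_j, the exterior derivative is
  d(omega) = sum_{i<j} d(g_{ij}) ∧ dx_i ∧ dx_j = sum_{i<j, k} (∂g_{ij}/∂x_k) dx_k ∧ dx_i ∧ dx_j.
Expand each term, using dx_k ∧ dx_i ∧ dx_j = sgn(permutation) dx_{(a)} ∧ dx_{(b)} ∧ dx_{(c)} with (a < b < c) sorted:
  d(3*w*x + y^2) includes (∂/∂w)(3*w*x + y^2) dw = (3*x) dw, which multiplied by dx ∧ dy gives (3*x) dx ∧ dy ∧ dw
  d(z*(y - 3*z)) includes (∂/∂y)(z*(y - 3*z)) dy = (z) dy, which multiplied by dx ∧ dz gives (-z) dx ∧ dy ∧ dz
  d(-w^2 - 3*w*y + x*y) includes (∂/∂y)(-w^2 - 3*w*y + x*y) dy = (-3*w + x) dy, which multiplied by dx ∧ dw gives (3*w - x) dx ∧ dy ∧ dw
  d(x*(-w + 3*z)) includes (∂/∂x)(x*(-w + 3*z)) dx = (-w + 3*z) dx, which multiplied by dy ∧ dw gives (-w + 3*z) dx ∧ dy ∧ dw
  d(x*(-w + 3*z)) includes (∂/∂z)(x*(-w + 3*z)) dz = (3*x) dz, which multiplied by dy ∧ dw gives (-3*x) dy ∧ dz ∧ dw
Collecting like 3-forms: d(omega) = (2*w + 2*x + 3*z) dx ∧ dy ∧ dw + (-z) dx ∧ dy ∧ dz + (-3*x) dy ∧ dz ∧ dw.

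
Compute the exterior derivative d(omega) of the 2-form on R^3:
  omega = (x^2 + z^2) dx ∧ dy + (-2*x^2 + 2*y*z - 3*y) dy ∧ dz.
d(omega) = (-4*x + 2*z) dx ∧ dy ∧ dz

For a 2-form omega = sum_{i<j} g_{ij} dx_i ∧ dx_j, the exterior derivative is
  d(omega) = sum_{i<j} d(g_{ij}) ∧ dx_i ∧ dx_j = sum_{i<j, k} (∂g_{ij}/∂x_k) dx_k ∧ dx_i ∧ dx_j.
Expand each term, using dx_k ∧ dx_i ∧ dx_j = sgn(permutation) dx_{(a)} ∧ dx_{(b)} ∧ dx_{(c)} with (a < b < c) sorted:
  d(x^2 + z^2) includes (∂/∂z)(x^2 + z^2) dz = (2*z) dz, which multiplied by dx ∧ dy gives (2*z) dx ∧ dy ∧ dz
  d(-2*x^2 + 2*y*z - 3*y) includes (∂/∂x)(-2*x^2 + 2*y*z - 3*y) dx = (-4*x) dx, which multiplied by dy ∧ dz gives (-4*x) dx ∧ dy ∧ dz
Collecting like 3-forms: d(omega) = (-4*x + 2*z) dx ∧ dy ∧ dz.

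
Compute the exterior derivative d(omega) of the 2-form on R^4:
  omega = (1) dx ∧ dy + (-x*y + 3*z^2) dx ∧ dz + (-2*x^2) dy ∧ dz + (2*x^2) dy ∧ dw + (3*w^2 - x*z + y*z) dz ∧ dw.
d(omega) = (-3*x) dx ∧ dy ∧ dz + (4*x) dx ∧ dy ∧ dw + (-z) dx ∧ dz ∧ dw + (z) dy ∧ dz ∧ dw

For a 2-form omega = sum_{i<j} g_{ij} dx_i ∧ dx_j, the exterior derivative is
  d(omega) = sum_{i<j} d(g_{ij}) ∧ dx_i ∧ dx_j = sum_{i<j, k} (∂g_{ij}/∂x_k) dx_k ∧ dx_i ∧ dx_j.
Expand each term, using dx_k ∧ dx_i ∧ dx_j = sgn(permutation) dx_{(a)} ∧ dx_{(b)} ∧ dx_{(c)} with (a < b < c) sorted:
  d(-x*y + 3*z^2) includes (∂/∂y)(-x*y + 3*z^2) dy = (-x) dy, which multiplied by dx ∧ dz gives (x) dx ∧ dy ∧ dz
  d(-2*x^2) includes (∂/∂x)(-2*x^2) dx = (-4*x) dx, which multiplied by dy ∧ dz gives (-4*x) dx ∧ dy ∧ dz
  d(2*x^2) includes (∂/∂x)(2*x^2) dx = (4*x) dx, which multiplied by dy ∧ dw gives (4*x) dx ∧ dy ∧ dw
  d(3*w^2 - x*z + y*z) includes (∂/∂x)(3*w^2 - x*z + y*z) dx = (-z) dx, which multiplied by dz ∧ dw gives (-z) dx ∧ dz ∧ dw
  d(3*w^2 - x*z + y*z) includes (∂/∂y)(3*w^2 - x*z + y*z) dy = (z) dy, which multiplied by dz ∧ dw gives (z) dy ∧ dz ∧ dw
Collecting like 3-forms: d(omega) = (-3*x) dx ∧ dy ∧ dz + (4*x) dx ∧ dy ∧ dw + (-z) dx ∧ dz ∧ dw + (z) dy ∧ dz ∧ dw.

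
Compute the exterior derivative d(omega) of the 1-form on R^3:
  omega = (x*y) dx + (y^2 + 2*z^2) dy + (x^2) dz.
d(omega) = (-x) dx ∧ dy + (2*x) dx ∧ dz + (-4*z) dy ∧ dz

For a 1-form omega = sum_i f_i dx_i, the exterior derivative is
  d(omega) = sum_{i < j} (∂f_j/∂x_i - ∂f_i/∂x_j) dx_i ∧ dx_j.
  coefficient of dx ∧ dy: ∂f_2/∂x - ∂f_1/∂y = ∂(y^2 + 2*z^2)/∂x - ∂(x*y)/∂y = -x
  coefficient of dx ∧ dz: ∂f_3/∂x - ∂f_1/∂z = ∂(x^2)/∂x - ∂(x*y)/∂z = 2*x
  coefficient of dy ∧ dz: ∂f_3/∂y - ∂f_2/∂z = ∂(x^2)/∂y - ∂(y^2 + 2*z^2)/∂z = -4*z
Assembling: d(omega) = (-x) dx ∧ dy + (2*x) dx ∧ dz + (-4*z) dy ∧ dz.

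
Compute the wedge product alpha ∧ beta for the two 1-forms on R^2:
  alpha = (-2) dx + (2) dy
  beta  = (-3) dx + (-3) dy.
alpha ∧ beta = (12) dx ∧ dy

Distribute the wedge, using dx_i ∧ dx_j = -dx_j ∧ dx_i and dx_i ∧ dx_i = 0. For each pair (i, j) with i < j, the coefficient of dx_i ∧ dx_j in alpha ∧ beta is (alpha_i * beta_j - alpha_j * beta_i). Collecting: alpha ∧ beta = (12) dx ∧ dy.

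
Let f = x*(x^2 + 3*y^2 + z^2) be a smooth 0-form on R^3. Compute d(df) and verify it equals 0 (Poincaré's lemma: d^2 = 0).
d(df) = 0

Step 1: df = sum_i (∂f/∂x_i) dx_i = (3*x^2 + 3*y^2 + z^2) dx + (6*x*y) dy + (2*x*z) dz.
Step 2: Apply d again. Using the 1-form formula, the coefficient of dx ∧ dy in d(df) is ∂^2 f/∂x ∂y - ∂^2 f/∂y ∂x = (6*y) - (6*y) = 0 (equality of mixed partials for smooth f).
Similarly for dx ∧ dz and dy ∧ dz — all coefficients vanish. So d(df) = 0.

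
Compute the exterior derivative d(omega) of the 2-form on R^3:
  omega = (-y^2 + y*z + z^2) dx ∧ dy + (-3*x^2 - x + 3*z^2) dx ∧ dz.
d(omega) = (y + 2*z) dx ∧ dy ∧ dz

For a 2-form omega = sum_{i<j} g_{ij} dx_i ∧ dx_j, the exterior derivative is
  d(omega) = sum_{i<j} d(g_{ij}) ∧ dx_i ∧ dx_j = sum_{i<j, k} (∂g_{ij}/∂x_k) dx_k ∧ dx_i ∧ dx_j.
Expand each term, using dx_k ∧ dx_i ∧ dx_j = sgn(permutation) dx_{(a)} ∧ dx_{(b)} ∧ dx_{(c)} with (a < b < c) sorted:
  d(-y^2 + y*z + z^2) includes (∂/∂z)(-y^2 + y*z + z^2) dz = (y + 2*z) dz, which multiplied by dx ∧ dy gives (y + 2*z) dx ∧ dy ∧ dz
Collecting like 3-forms: d(omega) = (y + 2*z) dx ∧ dy ∧ dz.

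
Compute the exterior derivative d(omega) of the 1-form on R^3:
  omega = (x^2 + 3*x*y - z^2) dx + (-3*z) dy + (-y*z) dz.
d(omega) = (-3*x) dx ∧ dy + (2*z) dx ∧ dz + (3 - z) dy ∧ dz

For a 1-form omega = sum_i f_i dx_i, the exterior derivative is
  d(omega) = sum_{i < j} (∂f_j/∂x_i - ∂f_i/∂x_j) dx_i ∧ dx_j.
  coefficient of dx ∧ dy: ∂f_2/∂x - ∂f_1/∂y = ∂(-3*z)/∂x - ∂(x^2 + 3*x*y - z^2)/∂y = -3*x
  coefficient of dx ∧ dz: ∂f_3/∂x - ∂f_1/∂z = ∂(-y*z)/∂x - ∂(x^2 + 3*x*y - z^2)/∂z = 2*z
  coefficient of dy ∧ dz: ∂f_3/∂y - ∂f_2/∂z = ∂(-y*z)/∂y - ∂(-3*z)/∂z = 3 - z
Assembling: d(omega) = (-3*x) dx ∧ dy + (2*z) dx ∧ dz + (3 - z) dy ∧ dz.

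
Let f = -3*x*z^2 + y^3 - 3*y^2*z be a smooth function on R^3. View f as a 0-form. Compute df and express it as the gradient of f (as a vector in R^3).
df = (-3*z^2) dx + (3*y*(y - 2*z)) dy + (-6*x*z - 3*y^2) dz; grad f = (-3*z^2, 3*y*(y - 2*z), -6*x*z - 3*y^2)

For a 0-form f, d f = (∂f/∂x) dx + (∂f/∂y) dy + (∂f/∂z) dz. The components of the vector representation are exactly the entries of grad f in Cartesian coordinates:
  ∂f/∂x = -3*z^2
  ∂f/∂y = 3*y*(y - 2*z)
  ∂f/∂z = -6*x*z - 3*y^2.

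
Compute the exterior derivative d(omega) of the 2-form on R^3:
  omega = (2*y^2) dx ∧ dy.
d(omega) = 0

For a 2-form omega = sum_{i<j} g_{ij} dx_i ∧ dx_j, the exterior derivative is
  d(omega) = sum_{i<j} d(g_{ij}) ∧ dx_i ∧ dx_j = sum_{i<j, k} (∂g_{ij}/∂x_k) dx_k ∧ dx_i ∧ dx_j.
Expand each term, using dx_k ∧ dx_i ∧ dx_j = sgn(permutation) dx_{(a)} ∧ dx_{(b)} ∧ dx_{(c)} with (a < b < c) sorted:

Collecting like 3-forms: d(omega) = 0.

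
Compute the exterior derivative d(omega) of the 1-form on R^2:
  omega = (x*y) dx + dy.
d(omega) = (-x) dx ∧ dy

For a 1-form omega = sum_i f_i dx_i, the exterior derivative is
  d(omega) = sum_{i < j} (∂f_j/∂x_i - ∂f_i/∂x_j) dx_i ∧ dx_j.
  coefficient of dx ∧ dy: ∂f_2/∂x - ∂f_1/∂y = ∂(1)/∂x - ∂(x*y)/∂y = -x
Assembling: d(omega) = (-x) dx ∧ dy.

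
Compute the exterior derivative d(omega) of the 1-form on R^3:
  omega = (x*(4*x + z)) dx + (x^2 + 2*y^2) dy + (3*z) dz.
d(omega) = (2*x) dx ∧ dy + (-x) dx ∧ dz

For a 1-form omega = sum_i f_i dx_i, the exterior derivative is
  d(omega) = sum_{i < j} (∂f_j/∂x_i - ∂f_i/∂x_j) dx_i ∧ dx_j.
  coefficient of dx ∧ dy: ∂f_2/∂x - ∂f_1/∂y = ∂(x^2 + 2*y^2)/∂x - ∂(x*(4*x + z))/∂y = 2*x
  coefficient of dx ∧ dz: ∂f_3/∂x - ∂f_1/∂z = ∂(3*z)/∂x - ∂(x*(4*x + z))/∂z = -x
Assembling: d(omega) = (2*x) dx ∧ dy + (-x) dx ∧ dz.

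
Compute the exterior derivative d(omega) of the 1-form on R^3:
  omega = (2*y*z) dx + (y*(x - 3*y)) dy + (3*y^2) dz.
d(omega) = (y - 2*z) dx ∧ dy + (-2*y) dx ∧ dz + (6*y) dy ∧ dz

For a 1-form omega = sum_i f_i dx_i, the exterior derivative is
  d(omega) = sum_{i < j} (∂f_j/∂x_i - ∂f_i/∂x_j) dx_i ∧ dx_j.
  coefficient of dx ∧ dy: ∂f_2/∂x - ∂f_1/∂y = ∂(y*(x - 3*y))/∂x - ∂(2*y*z)/∂y = y - 2*z
  coefficient of dx ∧ dz: ∂f_3/∂x - ∂f_1/∂z = ∂(3*y^2)/∂x - ∂(2*y*z)/∂z = -2*y
  coefficient of dy ∧ dz: ∂f_3/∂y - ∂f_2/∂z = ∂(3*y^2)/∂y - ∂(y*(x - 3*y))/∂z = 6*y
Assembling: d(omega) = (y - 2*z) dx ∧ dy + (-2*y) dx ∧ dz + (6*y) dy ∧ dz.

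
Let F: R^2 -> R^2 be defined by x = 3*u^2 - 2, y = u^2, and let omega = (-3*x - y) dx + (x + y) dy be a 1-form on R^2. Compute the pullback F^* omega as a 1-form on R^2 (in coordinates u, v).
F^* omega = (-52*u^3 + 32*u) du

Using F^*(f dg) = (f ∘ F) d(g ∘ F), substitute each coordinate x_i by F_i(u, v) in f_i, and replace dx_i by d F_i = (∂F_i/∂u) du + (∂F_i/∂v) dv.
  For the x component: f_1(F) = 6 - 10*u^2; d F_1 = (6*u) du + (0) dv
  For the y component: f_2(F) = 4*u^2 - 2; d F_2 = (2*u) du + (0) dv
Combining and collecting du, dv coefficients:
  coeff of du: -52*u^3 + 32*u
  coeff of dv: 0
F^* omega = (-52*u^3 + 32*u) du.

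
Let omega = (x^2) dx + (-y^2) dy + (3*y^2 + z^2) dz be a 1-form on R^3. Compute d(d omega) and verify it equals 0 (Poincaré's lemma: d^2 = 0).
d(d omega) = 0

Step 1: d omega = sum_{i<j} (∂f_j/∂x_i - ∂f_i/∂x_j) dx_i ∧ dx_j:
  coeff of dx ∧ dy: 0
  coeff of dx ∧ dz: 0
  coeff of dy ∧ dz: 6*y
Step 2: Apply d again to each 2-form coefficient. The only possible 3-form in R^3 is dx ∧ dy ∧ dz, with coefficient
  ∂(coeff of dy∧dz)/∂x - ∂(coeff of dx∧dz)/∂y + ∂(coeff of dx∧dy)/∂z
  = ∂/∂x (6*y) - ∂/∂y (0) + ∂/∂z (0).
Each of these terms simplifies to sums of mixed partials that cancel in pairs. The result is 0 (by equality of mixed partials for smooth functions — Schwarz / Clairaut).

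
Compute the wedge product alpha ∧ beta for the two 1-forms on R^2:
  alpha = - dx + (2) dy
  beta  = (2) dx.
alpha ∧ beta = (-4) dx ∧ dy

Distribute the wedge, using dx_i ∧ dx_j = -dx_j ∧ dx_i and dx_i ∧ dx_i = 0. For each pair (i, j) with i < j, the coefficient of dx_i ∧ dx_j in alpha ∧ beta is (alpha_i * beta_j - alpha_j * beta_i). Collecting: alpha ∧ beta = (-4) dx ∧ dy.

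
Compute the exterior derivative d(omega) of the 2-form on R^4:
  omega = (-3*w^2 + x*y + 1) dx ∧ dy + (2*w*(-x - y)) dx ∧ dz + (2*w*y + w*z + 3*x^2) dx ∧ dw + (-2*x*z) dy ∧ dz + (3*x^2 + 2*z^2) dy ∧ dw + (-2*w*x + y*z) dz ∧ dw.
d(omega) = (-8*w + 6*x) dx ∧ dy ∧ dw + (2*w - 2*z) dx ∧ dy ∧ dz + (-3*w - 2*x - 2*y) dx ∧ dz ∧ dw + (-3*z) dy ∧ dz ∧ dw

For a 2-form omega = sum_{i<j} g_{ij} dx_i ∧ dx_j, the exterior derivative is
  d(omega) = sum_{i<j} d(g_{ij}) ∧ dx_i ∧ dx_j = sum_{i<j, k} (∂g_{ij}/∂x_k) dx_k ∧ dx_i ∧ dx_j.
Expand each term, using dx_k ∧ dx_i ∧ dx_j = sgn(permutation) dx_{(a)} ∧ dx_{(b)} ∧ dx_{(c)} with (a < b < c) sorted:
  d(-3*w^2 + x*y + 1) includes (∂/∂w)(-3*w^2 + x*y + 1) dw = (-6*w) dw, which multiplied by dx ∧ dy gives (-6*w) dx ∧ dy ∧ dw
  d(2*w*(-x - y)) includes (∂/∂y)(2*w*(-x - y)) dy = (-2*w) dy, which multiplied by dx ∧ dz gives (2*w) dx ∧ dy ∧ dz
  d(2*w*(-x - y)) includes (∂/∂w)(2*w*(-x - y)) dw = (-2*x - 2*y) dw, which multiplied by dx ∧ dz gives (-2*x - 2*y) dx ∧ dz ∧ dw
  d(2*w*y + w*z + 3*x^2) includes (∂/∂y)(2*w*y + w*z + 3*x^2) dy = (2*w) dy, which multiplied by dx ∧ dw gives (-2*w) dx ∧ dy ∧ dw
  d(2*w*y + w*z + 3*x^2) includes (∂/∂z)(2*w*y + w*z + 3*x^2) dz = (w) dz, which multiplied by dx ∧ dw gives (-w) dx ∧ dz ∧ dw
  d(-2*x*z) includes (∂/∂x)(-2*x*z) dx = (-2*z) dx, which multiplied by dy ∧ dz gives (-2*z) dx ∧ dy ∧ dz
  d(3*x^2 + 2*z^2) includes (∂/∂x)(3*x^2 + 2*z^2) dx = (6*x) dx, which multiplied by dy ∧ dw gives (6*x) dx ∧ dy ∧ dw
  d(3*x^2 + 2*z^2) includes (∂/∂z)(3*x^2 + 2*z^2) dz = (4*z) dz, which multiplied by dy ∧ dw gives (-4*z) dy ∧ dz ∧ dw
  d(-2*w*x + y*z) includes (∂/∂x)(-2*w*x + y*z) dx = (-2*w) dx, which multiplied by dz ∧ dw gives (-2*w) dx ∧ dz ∧ dw
  d(-2*w*x + y*z) includes (∂/∂y)(-2*w*x + y*z) dy = (z) dy, which multiplied by dz ∧ dw gives (z) dy ∧ dz ∧ dw
Collecting like 3-forms: d(omega) = (-8*w + 6*x) dx ∧ dy ∧ dw + (2*w - 2*z) dx ∧ dy ∧ dz + (-3*w - 2*x - 2*y) dx ∧ dz ∧ dw + (-3*z) dy ∧ dz ∧ dw.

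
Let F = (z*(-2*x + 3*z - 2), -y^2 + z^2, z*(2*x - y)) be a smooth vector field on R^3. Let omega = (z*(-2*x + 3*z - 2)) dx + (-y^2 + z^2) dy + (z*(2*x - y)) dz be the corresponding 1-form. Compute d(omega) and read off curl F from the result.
d(omega) = (-3*z) dy ∧ dz + (-2*x + 4*z - 2) dz ∧ dx + (0) dx ∧ dy; curl F = (-3*z, -2*x + 4*z - 2, 0)

d omega = sum_{i<j} (∂f_j/∂x_i - ∂f_i/∂x_j) dx_i ∧ dx_j. Under the identification (dy ∧ dz, dz ∧ dx, dx ∧ dy) ↔ (e_x, e_y, e_z), the coefficients are exactly the components of curl F. Compute:
  ∂R/∂y - ∂Q/∂z = (-z) - (2*z) = -3*z
  ∂P/∂z - ∂R/∂x = (-2*x + 6*z - 2) - (2*z) = -2*x + 4*z - 2
  ∂Q/∂x - ∂P/∂y = (0) - (0) = 0.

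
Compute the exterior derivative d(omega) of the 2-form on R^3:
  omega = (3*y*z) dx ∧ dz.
d(omega) = (-3*z) dx ∧ dy ∧ dz

For a 2-form omega = sum_{i<j} g_{ij} dx_i ∧ dx_j, the exterior derivative is
  d(omega) = sum_{i<j} d(g_{ij}) ∧ dx_i ∧ dx_j = sum_{i<j, k} (∂g_{ij}/∂x_k) dx_k ∧ dx_i ∧ dx_j.
Expand each term, using dx_k ∧ dx_i ∧ dx_j = sgn(permutation) dx_{(a)} ∧ dx_{(b)} ∧ dx_{(c)} with (a < b < c) sorted:
  d(3*y*z) includes (∂/∂y)(3*y*z) dy = (3*z) dy, which multiplied by dx ∧ dz gives (-3*z) dx ∧ dy ∧ dz
Collecting like 3-forms: d(omega) = (-3*z) dx ∧ dy ∧ dz.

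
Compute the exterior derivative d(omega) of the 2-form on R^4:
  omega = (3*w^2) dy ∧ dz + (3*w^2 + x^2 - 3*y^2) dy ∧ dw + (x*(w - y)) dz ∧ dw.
d(omega) = (6*w - x) dy ∧ dz ∧ dw + (2*x) dx ∧ dy ∧ dw + (w - y) dx ∧ dz ∧ dw

For a 2-form omega = sum_{i<j} g_{ij} dx_i ∧ dx_j, the exterior derivative is
  d(omega) = sum_{i<j} d(g_{ij}) ∧ dx_i ∧ dx_j = sum_{i<j, k} (∂g_{ij}/∂x_k) dx_k ∧ dx_i ∧ dx_j.
Expand each term, using dx_k ∧ dx_i ∧ dx_j = sgn(permutation) dx_{(a)} ∧ dx_{(b)} ∧ dx_{(c)} with (a < b < c) sorted:
  d(3*w^2) includes (∂/∂w)(3*w^2) dw = (6*w) dw, which multiplied by dy ∧ dz gives (6*w) dy ∧ dz ∧ dw
  d(3*w^2 + x^2 - 3*y^2) includes (∂/∂x)(3*w^2 + x^2 - 3*y^2) dx = (2*x) dx, which multiplied by dy ∧ dw gives (2*x) dx ∧ dy ∧ dw
  d(x*(w - y)) includes (∂/∂x)(x*(w - y)) dx = (w - y) dx, which multiplied by dz ∧ dw gives (w - y) dx ∧ dz ∧ dw
  d(x*(w - y)) includes (∂/∂y)(x*(w - y)) dy = (-x) dy, which multiplied by dz ∧ dw gives (-x) dy ∧ dz ∧ dw
Collecting like 3-forms: d(omega) = (6*w - x) dy ∧ dz ∧ dw + (2*x) dx ∧ dy ∧ dw + (w - y) dx ∧ dz ∧ dw.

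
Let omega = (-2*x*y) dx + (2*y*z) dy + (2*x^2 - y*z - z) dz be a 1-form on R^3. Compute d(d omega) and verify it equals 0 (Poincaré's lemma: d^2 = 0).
d(d omega) = 0

Step 1: d omega = sum_{i<j} (∂f_j/∂x_i - ∂f_i/∂x_j) dx_i ∧ dx_j:
  coeff of dx ∧ dy: 2*x
  coeff of dx ∧ dz: 4*x
  coeff of dy ∧ dz: -2*y - z
Step 2: Apply d again to each 2-form coefficient. The only possible 3-form in R^3 is dx ∧ dy ∧ dz, with coefficient
  ∂(coeff of dy∧dz)/∂x - ∂(coeff of dx∧dz)/∂y + ∂(coeff of dx∧dy)/∂z
  = ∂/∂x (-2*y - z) - ∂/∂y (4*x) + ∂/∂z (2*x).
Each of these terms simplifies to sums of mixed partials that cancel in pairs. The result is 0 (by equality of mixed partials for smooth functions — Schwarz / Clairaut).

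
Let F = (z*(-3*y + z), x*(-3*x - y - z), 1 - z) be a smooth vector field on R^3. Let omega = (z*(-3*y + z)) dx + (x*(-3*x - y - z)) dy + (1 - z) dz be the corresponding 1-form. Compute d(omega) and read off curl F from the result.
d(omega) = (x) dy ∧ dz + (-3*y + 2*z) dz ∧ dx + (-6*x - y + 2*z) dx ∧ dy; curl F = (x, -3*y + 2*z, -6*x - y + 2*z)

d omega = sum_{i<j} (∂f_j/∂x_i - ∂f_i/∂x_j) dx_i ∧ dx_j. Under the identification (dy ∧ dz, dz ∧ dx, dx ∧ dy) ↔ (e_x, e_y, e_z), the coefficients are exactly the components of curl F. Compute:
  ∂R/∂y - ∂Q/∂z = (0) - (-x) = x
  ∂P/∂z - ∂R/∂x = (-3*y + 2*z) - (0) = -3*y + 2*z
  ∂Q/∂x - ∂P/∂y = (-6*x - y - z) - (-3*z) = -6*x - y + 2*z.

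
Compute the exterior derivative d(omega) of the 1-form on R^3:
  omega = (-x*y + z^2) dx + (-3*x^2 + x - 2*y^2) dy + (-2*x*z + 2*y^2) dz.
d(omega) = (1 - 5*x) dx ∧ dy + (-4*z) dx ∧ dz + (4*y) dy ∧ dz

For a 1-form omega = sum_i f_i dx_i, the exterior derivative is
  d(omega) = sum_{i < j} (∂f_j/∂x_i - ∂f_i/∂x_j) dx_i ∧ dx_j.
  coefficient of dx ∧ dy: ∂f_2/∂x - ∂f_1/∂y = ∂(-3*x^2 + x - 2*y^2)/∂x - ∂(-x*y + z^2)/∂y = 1 - 5*x
  coefficient of dx ∧ dz: ∂f_3/∂x - ∂f_1/∂z = ∂(-2*x*z + 2*y^2)/∂x - ∂(-x*y + z^2)/∂z = -4*z
  coefficient of dy ∧ dz: ∂f_3/∂y - ∂f_2/∂z = ∂(-2*x*z + 2*y^2)/∂y - ∂(-3*x^2 + x - 2*y^2)/∂z = 4*y
Assembling: d(omega) = (1 - 5*x) dx ∧ dy + (-4*z) dx ∧ dz + (4*y) dy ∧ dz.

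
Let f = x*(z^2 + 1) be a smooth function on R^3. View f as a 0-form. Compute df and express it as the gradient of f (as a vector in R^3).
df = (z^2 + 1) dx + (0) dy + (2*x*z) dz; grad f = (z^2 + 1, 0, 2*x*z)

For a 0-form f, d f = (∂f/∂x) dx + (∂f/∂y) dy + (∂f/∂z) dz. The components of the vector representation are exactly the entries of grad f in Cartesian coordinates:
  ∂f/∂x = z^2 + 1
  ∂f/∂y = 0
  ∂f/∂z = 2*x*z.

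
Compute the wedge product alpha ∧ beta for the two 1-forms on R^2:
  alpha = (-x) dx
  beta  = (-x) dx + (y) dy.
alpha ∧ beta = (-x*y) dx ∧ dy

Distribute the wedge, using dx_i ∧ dx_j = -dx_j ∧ dx_i and dx_i ∧ dx_i = 0. For each pair (i, j) with i < j, the coefficient of dx_i ∧ dx_j in alpha ∧ beta is (alpha_i * beta_j - alpha_j * beta_i). Collecting: alpha ∧ beta = (-x*y) dx ∧ dy.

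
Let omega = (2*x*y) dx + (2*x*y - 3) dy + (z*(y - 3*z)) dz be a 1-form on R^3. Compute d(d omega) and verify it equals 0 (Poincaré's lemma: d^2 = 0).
d(d omega) = 0

Step 1: d omega = sum_{i<j} (∂f_j/∂x_i - ∂f_i/∂x_j) dx_i ∧ dx_j:
  coeff of dx ∧ dy: -2*x + 2*y
  coeff of dx ∧ dz: 0
  coeff of dy ∧ dz: z
Step 2: Apply d again to each 2-form coefficient. The only possible 3-form in R^3 is dx ∧ dy ∧ dz, with coefficient
  ∂(coeff of dy∧dz)/∂x - ∂(coeff of dx∧dz)/∂y + ∂(coeff of dx∧dy)/∂z
  = ∂/∂x (z) - ∂/∂y (0) + ∂/∂z (-2*x + 2*y).
Each of these terms simplifies to sums of mixed partials that cancel in pairs. The result is 0 (by equality of mixed partials for smooth functions — Schwarz / Clairaut).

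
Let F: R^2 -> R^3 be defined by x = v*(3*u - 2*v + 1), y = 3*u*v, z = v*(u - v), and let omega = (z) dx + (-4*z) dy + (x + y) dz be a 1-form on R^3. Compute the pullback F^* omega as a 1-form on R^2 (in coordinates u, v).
F^* omega = (v^2*(-3*u + 7*v + 1)) du + (v*(-3*u^2 - 9*u*v + 2*u + 8*v^2 - 3*v)) dv

Using F^*(f dg) = (f ∘ F) d(g ∘ F), substitute each coordinate x_i by F_i(u, v) in f_i, and replace dx_i by d F_i = (∂F_i/∂u) du + (∂F_i/∂v) dv.
  For the x component: f_1(F) = v*(u - v); d F_1 = (3*v) du + (3*u - 4*v + 1) dv
  For the y component: f_2(F) = 4*v*(-u + v); d F_2 = (3*v) du + (3*u) dv
  For the z component: f_3(F) = v*(6*u - 2*v + 1); d F_3 = (v) du + (u - 2*v) dv
Combining and collecting du, dv coefficients:
  coeff of du: v^2*(-3*u + 7*v + 1)
  coeff of dv: v*(-3*u^2 - 9*u*v + 2*u + 8*v^2 - 3*v)
F^* omega = (v^2*(-3*u + 7*v + 1)) du + (v*(-3*u^2 - 9*u*v + 2*u + 8*v^2 - 3*v)) dv.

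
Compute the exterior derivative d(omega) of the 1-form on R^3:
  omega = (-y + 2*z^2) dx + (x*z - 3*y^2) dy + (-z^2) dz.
d(omega) = (z + 1) dx ∧ dy + (-4*z) dx ∧ dz + (-x) dy ∧ dz

For a 1-form omega = sum_i f_i dx_i, the exterior derivative is
  d(omega) = sum_{i < j} (∂f_j/∂x_i - ∂f_i/∂x_j) dx_i ∧ dx_j.
  coefficient of dx ∧ dy: ∂f_2/∂x - ∂f_1/∂y = ∂(x*z - 3*y^2)/∂x - ∂(-y + 2*z^2)/∂y = z + 1
  coefficient of dx ∧ dz: ∂f_3/∂x - ∂f_1/∂z = ∂(-z^2)/∂x - ∂(-y + 2*z^2)/∂z = -4*z
  coefficient of dy ∧ dz: ∂f_3/∂y - ∂f_2/∂z = ∂(-z^2)/∂y - ∂(x*z - 3*y^2)/∂z = -x
Assembling: d(omega) = (z + 1) dx ∧ dy + (-4*z) dx ∧ dz + (-x) dy ∧ dz.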